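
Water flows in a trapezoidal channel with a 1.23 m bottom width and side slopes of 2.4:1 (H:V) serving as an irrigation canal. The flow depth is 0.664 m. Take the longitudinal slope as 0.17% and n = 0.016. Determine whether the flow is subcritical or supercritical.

With bottom width b = 1.23 m and side slope z = 2.4: A = (b + zy)y = (1.23 + 2.4×0.664)×0.664 = 1.875 m²; P = b + 2y√(1+z²) = 1.23 + 2×0.664×2.6 = 4.683 m.
Hydraulic radius R = A/P = 1.875/4.683 = 0.4004 m.
V = (1/n) R^(2/3) √S = (1/0.016) × 0.4004^(2/3) × √0.0017 = 1.4 m/s. Hydraulic depth D_h = A/T = 1.875/4.417 = 0.4244 m.
Froude number Fr = V/√(g·D_h) = 1.4/√(9.81×0.4244) = 0.686, which is less than 1, so the flow is subcritical.

subcritical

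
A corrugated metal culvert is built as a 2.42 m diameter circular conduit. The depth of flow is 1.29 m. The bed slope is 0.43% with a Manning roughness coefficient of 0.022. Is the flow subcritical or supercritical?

subcritical

For a circular section of diameter D = 2.42 m at depth y = 1.29 m, the central angle is θ = 2 arccos(1 − 2y/D) = 3.274 rad. Then A = (D²/8)(θ − sin θ) = 2.493 m² and P = Dθ/2 = 3.961 m.
Hydraulic radius R = A/P = 2.493/3.961 = 0.6294 m.
V = (1/n) R^(2/3) √S = (1/0.022) × 0.6294^(2/3) × √0.0043 = 2.189 m/s. Hydraulic depth D_h = A/T = 2.493/2.415 = 1.033 m.
Froude number Fr = V/√(g·D_h) = 2.189/√(9.81×1.033) = 0.688, which is less than 1, so the flow is subcritical.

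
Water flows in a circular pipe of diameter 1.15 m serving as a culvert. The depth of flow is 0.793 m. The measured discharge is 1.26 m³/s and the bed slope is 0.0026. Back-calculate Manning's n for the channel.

For a circular section of diameter D = 1.15 m at depth y = 0.793 m, the central angle is θ = 2 arccos(1 − 2y/D) = 3.919 rad. Then A = (D²/8)(θ − sin θ) = 0.7639 m² and P = Dθ/2 = 2.254 m.
Hydraulic radius R = A/P = 0.7639/2.254 = 0.339 m.
Rearranging Manning's equation: n = (1/Q) A R^(2/3) S^(1/2) = (1/1.26) × 0.7639 × 0.339^(2/3) × √0.0026 = 0.015.

n = 0.015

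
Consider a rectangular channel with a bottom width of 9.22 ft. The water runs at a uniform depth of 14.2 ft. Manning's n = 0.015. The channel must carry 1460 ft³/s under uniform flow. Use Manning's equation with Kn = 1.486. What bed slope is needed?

Flow area A = b·y = 9.22 × 14.2 = 130.9 ft². Wetted perimeter P = b + 2y = 9.22 + 2×14.2 = 37.62 ft.
Hydraulic radius R = A/P = 130.9/37.62 = 3.48 ft.
From Manning's equation, S = [nQ / (1.486 A R^(2/3))]² = [0.015 × 1460 / (1.486 × 130.9 × 3.48^(2/3))]² = 0.0024.

S = 0.0024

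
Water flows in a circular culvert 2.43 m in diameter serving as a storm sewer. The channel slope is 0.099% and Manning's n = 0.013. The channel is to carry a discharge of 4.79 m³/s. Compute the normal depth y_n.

y_n = 1.35 m

Manning's equation rearranged: A R^(2/3) = nQ / (1·√S) = 0.013 × 4.79 / (√0.00099) = 1.979.
Try y = 1 m: A R^(2/3) = 1.181 — low.
Try y = 1.53 m: A R^(2/3) = 2.403 — high.
Try y = 1.35 m: A R^(2/3) = 1.98 — close enough.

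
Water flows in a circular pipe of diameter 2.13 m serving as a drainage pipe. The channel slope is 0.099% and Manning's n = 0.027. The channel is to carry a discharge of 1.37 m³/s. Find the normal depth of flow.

y_n = 1.07 m

Manning's equation rearranged: A R^(2/3) = nQ / (1·√S) = 0.027 × 1.37 / (√0.00099) = 1.176.
Trying y = 1.19 m: A R^(2/3) = 1.406 — high.
Trying y = 1.07 m: A R^(2/3) = 1.18 — matches.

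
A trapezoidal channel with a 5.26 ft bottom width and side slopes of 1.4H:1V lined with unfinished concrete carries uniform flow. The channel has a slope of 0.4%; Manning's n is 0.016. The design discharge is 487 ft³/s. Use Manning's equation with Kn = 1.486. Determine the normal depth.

Manning's equation rearranged: A R^(2/3) = nQ / (1.486·√S) = 0.016 × 487 / (1.486 × √0.004) = 82.91.
Trying y = 3.32 ft: A R^(2/3) = 51.72 — short.
Trying y = 5.31 ft: A R^(2/3) = 136 — over.
Trying y = 4.19 ft: A R^(2/3) = 82.85 — close enough.

y_n = 4.19 ft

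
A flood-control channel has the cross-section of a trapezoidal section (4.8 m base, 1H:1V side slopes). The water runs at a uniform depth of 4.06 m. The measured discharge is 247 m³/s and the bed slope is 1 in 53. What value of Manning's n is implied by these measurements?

n = 0.0339

With bottom width b = 4.8 m and side slope z = 1: A = (b + zy)y = (4.8 + 1×4.06)×4.06 = 35.97 m²; P = b + 2y√(1+z²) = 4.8 + 2×4.06×1.414 = 16.28 m.
Hydraulic radius R = A/P = 35.97/16.28 = 2.209 m.
Rearranging Manning's equation: n = (1/Q) A R^(2/3) S^(1/2) = (1/247) × 35.97 × 2.209^(2/3) × √0.01887 = 0.0339.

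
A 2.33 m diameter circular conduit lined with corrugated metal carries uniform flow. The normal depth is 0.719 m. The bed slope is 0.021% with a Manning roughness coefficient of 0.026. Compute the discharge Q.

Q = 0.343 m³/s

For a circular section of diameter D = 2.33 m at depth y = 0.719 m, the central angle is θ = 2 arccos(1 − 2y/D) = 2.356 rad. Then A = (D²/8)(θ − sin θ) = 1.119 m² and P = Dθ/2 = 2.745 m.
Hydraulic radius R = A/P = 1.119/2.745 = 0.4076 m.
Manning's equation: Q = (1/n) A R^(2/3) S^(1/2) = (1/0.026) × 1.119 × 0.4076^(2/3) × 0.00021^(1/2) = 0.343 m³/s.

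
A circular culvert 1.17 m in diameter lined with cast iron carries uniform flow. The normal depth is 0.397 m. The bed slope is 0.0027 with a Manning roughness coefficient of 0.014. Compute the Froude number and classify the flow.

subcritical

For a circular section of diameter D = 1.17 m at depth y = 0.397 m, the central angle is θ = 2 arccos(1 − 2y/D) = 2.487 rad. Then A = (D²/8)(θ − sin θ) = 0.3215 m² and P = Dθ/2 = 1.455 m.
Hydraulic radius R = A/P = 0.3215/1.455 = 0.2209 m.
V = (1/n) R^(2/3) √S = (1/0.014) × 0.2209^(2/3) × √0.0027 = 1.356 m/s. Hydraulic depth D_h = A/T = 0.3215/1.108 = 0.2901 m.
Froude number Fr = V/√(g·D_h) = 1.356/√(9.81×0.2901) = 0.804, which is less than 1, so the flow is subcritical.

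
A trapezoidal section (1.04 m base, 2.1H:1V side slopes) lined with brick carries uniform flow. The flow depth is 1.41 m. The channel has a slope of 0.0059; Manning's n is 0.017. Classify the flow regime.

supercritical

With bottom width b = 1.04 m and side slope z = 2.1: A = (b + zy)y = (1.04 + 2.1×1.41)×1.41 = 5.641 m²; P = b + 2y√(1+z²) = 1.04 + 2×1.41×2.326 = 7.599 m.
Hydraulic radius R = A/P = 5.641/7.599 = 0.7424 m.
V = (1/n) R^(2/3) √S = (1/0.017) × 0.7424^(2/3) × √0.0059 = 3.704 m/s. Hydraulic depth D_h = A/T = 5.641/6.962 = 0.8103 m.
Froude number Fr = V/√(g·D_h) = 3.704/√(9.81×0.8103) = 1.31, which is greater than 1, so the flow is supercritical.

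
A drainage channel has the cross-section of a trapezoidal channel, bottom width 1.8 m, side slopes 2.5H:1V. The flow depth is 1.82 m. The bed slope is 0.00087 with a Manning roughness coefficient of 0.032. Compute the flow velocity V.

V = 0.919 m/s

With bottom width b = 1.8 m and side slope z = 2.5: A = (b + zy)y = (1.8 + 2.5×1.82)×1.82 = 11.56 m²; P = b + 2y√(1+z²) = 1.8 + 2×1.82×2.693 = 11.6 m.
Hydraulic radius R = A/P = 11.56/11.6 = 0.9962 m.
From Manning's equation, V = (1/n) R^(2/3) S^(1/2) = (1/0.032) × 0.9962^(2/3) × 0.00087^(1/2) = 0.919 m/s.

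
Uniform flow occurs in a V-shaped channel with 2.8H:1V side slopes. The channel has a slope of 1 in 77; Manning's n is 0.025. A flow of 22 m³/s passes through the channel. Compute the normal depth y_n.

Manning's equation rearranged: A R^(2/3) = nQ / (1·√S) = 0.025 × 22 / (√0.01299) = 4.826.
Trying y = 1.17 m: A R^(2/3) = 2.576 — low.
Trying y = 1.62 m: A R^(2/3) = 6.135 — high.
Trying y = 1.48 m: A R^(2/3) = 4.821 — matches.

y_n = 1.48 m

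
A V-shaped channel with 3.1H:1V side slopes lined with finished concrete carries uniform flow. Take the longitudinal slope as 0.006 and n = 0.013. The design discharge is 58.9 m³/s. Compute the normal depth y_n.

y_n = 1.86 m

Manning's equation rearranged: A R^(2/3) = nQ / (1·√S) = 0.013 × 58.9 / (√0.006) = 9.885.
At y = 1.54 m: A R^(2/3) = 5.976 — short.
At y = 1.86 m: A R^(2/3) = 9.887 — ≈ 9.885.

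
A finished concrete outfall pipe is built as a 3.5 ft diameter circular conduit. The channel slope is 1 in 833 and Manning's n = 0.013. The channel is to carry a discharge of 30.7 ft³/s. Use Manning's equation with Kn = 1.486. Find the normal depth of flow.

Manning's equation rearranged: A R^(2/3) = nQ / (1.486·√S) = 0.013 × 30.7 / (1.486 × √0.0012) = 7.751.
At y = 1.78 ft: A R^(2/3) = 4.529 — too small.
At y = 2.55 ft: A R^(2/3) = 7.753 — matches.

y_n = 2.55 ft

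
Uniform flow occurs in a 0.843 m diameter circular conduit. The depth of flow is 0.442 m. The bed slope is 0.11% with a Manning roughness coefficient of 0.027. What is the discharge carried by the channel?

Q = 0.131 m³/s

For a circular section of diameter D = 0.843 m at depth y = 0.442 m, the central angle is θ = 2 arccos(1 − 2y/D) = 3.239 rad. Then A = (D²/8)(θ − sin θ) = 0.2963 m² and P = Dθ/2 = 1.365 m.
Hydraulic radius R = A/P = 0.2963/1.365 = 0.2171 m.
Manning's equation: Q = (1/n) A R^(2/3) S^(1/2) = (1/0.027) × 0.2963 × 0.2171^(2/3) × 0.0011^(1/2) = 0.131 m³/s.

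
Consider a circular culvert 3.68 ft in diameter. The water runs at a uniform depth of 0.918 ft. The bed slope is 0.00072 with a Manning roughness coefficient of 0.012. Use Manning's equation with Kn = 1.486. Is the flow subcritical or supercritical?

subcritical

For a circular section of diameter D = 3.68 ft at depth y = 0.918 ft, the central angle is θ = 2 arccos(1 − 2y/D) = 2.092 rad. Then A = (D²/8)(θ − sin θ) = 2.073 ft² and P = Dθ/2 = 3.849 ft.
Hydraulic radius R = A/P = 2.073/3.849 = 0.5386 ft.
V = (1.486/n) R^(2/3) √S = (1.486/0.012) × 0.5386^(2/3) × √0.00072 = 2.2 ft/s. Hydraulic depth D_h = A/T = 2.073/3.185 = 0.6509 ft.
Froude number Fr = V/√(g·D_h) = 2.2/√(32.2×0.6509) = 0.48, which is less than 1, so the flow is subcritical.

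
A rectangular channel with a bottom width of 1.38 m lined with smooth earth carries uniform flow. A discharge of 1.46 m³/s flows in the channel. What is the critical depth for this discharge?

For a rectangular channel, critical depth y_c = (q²/g)^(1/3) where q = Q/b = 1.46/1.38 = 1.058 m²/s.
So y_c = (1.058²/9.81)^(1/3) = 0.485 m.

y_c = 0.485 m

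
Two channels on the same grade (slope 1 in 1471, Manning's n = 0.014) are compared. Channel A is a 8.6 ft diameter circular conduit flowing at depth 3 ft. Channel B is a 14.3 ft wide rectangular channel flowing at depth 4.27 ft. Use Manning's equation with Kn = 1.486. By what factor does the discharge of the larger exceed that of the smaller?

Channel A: For a circular section of diameter D = 8.6 ft at depth y = 3 ft, the central angle is θ = 2 arccos(1 − 2y/D) = 2.527 rad. Then A = (D²/8)(θ − sin θ) = 18.04 ft² and P = Dθ/2 = 10.87 ft. Hydraulic radius R = A/P = 18.04/10.87 = 1.66 ft. Q_A = (1.486/0.014)·18.04·1.66^(2/3)·√0.0006798 = 69.97 ft³/s.
Channel B: Flow area A = b·y = 14.3 × 4.27 = 61.06 ft². Wetted perimeter P = b + 2y = 14.3 + 2×4.27 = 22.84 ft. Hydraulic radius R = A/P = 61.06/22.84 = 2.673 ft. Q_B = (1.486/0.014)·61.06·2.673^(2/3)·√0.0006798 = 325.5 ft³/s.
The larger discharge is 325.5 ft³/s and the smaller is 69.97 ft³/s; the ratio is 4.65.

4.65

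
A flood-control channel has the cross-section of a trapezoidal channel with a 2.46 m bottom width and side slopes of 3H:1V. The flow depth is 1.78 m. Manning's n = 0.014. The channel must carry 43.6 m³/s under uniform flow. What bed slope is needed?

With bottom width b = 2.46 m and side slope z = 3: A = (b + zy)y = (2.46 + 3×1.78)×1.78 = 13.88 m²; P = b + 2y√(1+z²) = 2.46 + 2×1.78×3.162 = 13.72 m.
Hydraulic radius R = A/P = 13.88/13.72 = 1.012 m.
From Manning's equation, S = [nQ / (1 A R^(2/3))]² = [0.014 × 43.6 / (1 × 13.88 × 1.012^(2/3))]² = 0.0019.

S = 0.0019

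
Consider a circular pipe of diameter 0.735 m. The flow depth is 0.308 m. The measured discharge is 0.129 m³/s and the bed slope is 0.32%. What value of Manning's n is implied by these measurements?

n = 0.0221

For a circular section of diameter D = 0.735 m at depth y = 0.308 m, the central angle is θ = 2 arccos(1 − 2y/D) = 2.816 rad. Then A = (D²/8)(θ − sin θ) = 0.1686 m² and P = Dθ/2 = 1.035 m.
Hydraulic radius R = A/P = 0.1686/1.035 = 0.1629 m.
Rearranging Manning's equation: n = (1/Q) A R^(2/3) S^(1/2) = (1/0.129) × 0.1686 × 0.1629^(2/3) × √0.0032 = 0.0221.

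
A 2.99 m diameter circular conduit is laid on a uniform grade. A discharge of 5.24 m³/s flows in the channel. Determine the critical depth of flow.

At critical depth, Q² T / (g A³) = 1, i.e. A³/T = Q²/g = 5.24²/9.81 = 2.799.
At y = 1.22 m: A³/T = 6.647 — high.
At y = 0.749 m: A³/T = 1.007 — low.
At y = 0.975 m: A³/T = 2.802 — matches.

y_c = 0.975 m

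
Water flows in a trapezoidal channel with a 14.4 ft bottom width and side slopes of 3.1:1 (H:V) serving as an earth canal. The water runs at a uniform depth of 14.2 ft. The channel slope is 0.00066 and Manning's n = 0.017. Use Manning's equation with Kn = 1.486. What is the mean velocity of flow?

V = 8.8 ft/s

With bottom width b = 14.4 ft and side slope z = 3.1: A = (b + zy)y = (14.4 + 3.1×14.2)×14.2 = 829.6 ft²; P = b + 2y√(1+z²) = 14.4 + 2×14.2×3.257 = 106.9 ft.
Hydraulic radius R = A/P = 829.6/106.9 = 7.76 ft.
From Manning's equation, V = (1.486/n) R^(2/3) S^(1/2) = (1.486/0.017) × 7.76^(2/3) × 0.00066^(1/2) = 8.8 ft/s.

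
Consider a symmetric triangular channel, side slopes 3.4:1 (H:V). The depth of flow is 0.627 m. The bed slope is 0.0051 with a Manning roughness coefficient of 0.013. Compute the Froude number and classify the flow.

supercritical

For a triangular section with side slope z = 3.4: A = zy² = 3.4×0.627² = 1.337 m²; P = 2y√(1+z²) = 2×0.627×3.544 = 4.444 m.
Hydraulic radius R = A/P = 1.337/4.444 = 0.3008 m.
V = (1/n) R^(2/3) √S = (1/0.013) × 0.3008^(2/3) × √0.0051 = 2.466 m/s. Hydraulic depth D_h = A/T = 1.337/4.264 = 0.3135 m.
Froude number Fr = V/√(g·D_h) = 2.466/√(9.81×0.3135) = 1.41, which is greater than 1, so the flow is supercritical.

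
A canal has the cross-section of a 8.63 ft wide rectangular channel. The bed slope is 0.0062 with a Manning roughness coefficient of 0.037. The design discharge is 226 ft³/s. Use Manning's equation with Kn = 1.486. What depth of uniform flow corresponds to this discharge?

y_n = 4.79 ft

Manning's equation rearranged: A R^(2/3) = nQ / (1.486·√S) = 0.037 × 226 / (1.486 × √0.0062) = 71.47.
Try y = 5.3 ft: A R^(2/3) = 81.5 — too large.
Try y = 4.79 ft: A R^(2/3) = 71.4 — matches.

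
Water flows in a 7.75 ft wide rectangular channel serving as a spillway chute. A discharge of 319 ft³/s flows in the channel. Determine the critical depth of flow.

y_c = 3.75 ft

For a rectangular channel, critical depth y_c = (q²/g)^(1/3) where q = Q/b = 319/7.75 = 41.16 ft²/s.
So y_c = (41.16²/32.2)^(1/3) = 3.75 ft.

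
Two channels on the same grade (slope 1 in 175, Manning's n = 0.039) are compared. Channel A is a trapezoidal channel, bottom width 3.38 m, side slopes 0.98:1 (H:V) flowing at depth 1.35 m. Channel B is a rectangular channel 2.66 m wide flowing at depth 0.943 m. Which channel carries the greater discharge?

Channel A: With bottom width b = 3.38 m and side slope z = 0.98: A = (b + zy)y = (3.38 + 0.98×1.35)×1.35 = 6.349 m²; P = b + 2y√(1+z²) = 3.38 + 2×1.35×1.4 = 7.16 m. Hydraulic radius R = A/P = 6.349/7.16 = 0.8867 m. Q_A = (1/0.039)·6.349·0.8867^(2/3)·√0.005714 = 11.36 m³/s.
Channel B: Flow area A = b·y = 2.66 × 0.943 = 2.508 m². Wetted perimeter P = b + 2y = 2.66 + 2×0.943 = 4.546 m. Hydraulic radius R = A/P = 2.508/4.546 = 0.5518 m. Q_B = (1/0.039)·2.508·0.5518^(2/3)·√0.005714 = 3.271 m³/s.
Q_A = 11.36 m³/s vs Q_B = 3.271 m³/s, so channel A carries more.

channel A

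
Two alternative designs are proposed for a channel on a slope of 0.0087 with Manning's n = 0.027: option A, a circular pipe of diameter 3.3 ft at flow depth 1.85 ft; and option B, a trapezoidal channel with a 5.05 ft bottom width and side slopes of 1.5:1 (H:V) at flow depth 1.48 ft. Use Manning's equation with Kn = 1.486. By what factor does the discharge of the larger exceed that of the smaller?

2.42

Channel A: For a circular section of diameter D = 3.3 ft at depth y = 1.85 ft, the central angle is θ = 2 arccos(1 − 2y/D) = 3.385 rad. Then A = (D²/8)(θ − sin θ) = 4.935 ft² and P = Dθ/2 = 5.585 ft. Hydraulic radius R = A/P = 4.935/5.585 = 0.8837 ft. Q_A = (1.486/0.027)·4.935·0.8837^(2/3)·√0.0087 = 23.33 ft³/s.
Channel B: With bottom width b = 5.05 ft and side slope z = 1.5: A = (b + zy)y = (5.05 + 1.5×1.48)×1.48 = 10.76 ft²; P = b + 2y√(1+z²) = 5.05 + 2×1.48×1.803 = 10.39 ft. Hydraulic radius R = A/P = 10.76/10.39 = 1.036 ft. Q_B = (1.486/0.027)·10.76·1.036^(2/3)·√0.0087 = 56.55 ft³/s.
The larger discharge is 56.55 ft³/s and the smaller is 23.33 ft³/s; the ratio is 2.42.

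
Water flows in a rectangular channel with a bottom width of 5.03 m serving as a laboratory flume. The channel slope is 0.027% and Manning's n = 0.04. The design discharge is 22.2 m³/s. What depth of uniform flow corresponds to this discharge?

Manning's equation rearranged: A R^(2/3) = nQ / (1·√S) = 0.04 × 22.2 / (√0.00027) = 54.04.
Trying y = 8.94 m: A R^(2/3) = 70.5 — too large.
Trying y = 5.09 m: A R^(2/3) = 36.23 — too small.
Trying y = 7.11 m: A R^(2/3) = 54.05 — matches.

y_n = 7.11 m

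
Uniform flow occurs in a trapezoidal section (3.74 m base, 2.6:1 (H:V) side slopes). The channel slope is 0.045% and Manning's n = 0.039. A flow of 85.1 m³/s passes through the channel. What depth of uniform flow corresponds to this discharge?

Manning's equation rearranged: A R^(2/3) = nQ / (1·√S) = 0.039 × 85.1 / (√0.00045) = 156.5.
At y = 3.99 m: A R^(2/3) = 94.35 — short.
At y = 6.29 m: A R^(2/3) = 277.8 — over.
At y = 4.95 m: A R^(2/3) = 156.5 — matches.

y_n = 4.95 m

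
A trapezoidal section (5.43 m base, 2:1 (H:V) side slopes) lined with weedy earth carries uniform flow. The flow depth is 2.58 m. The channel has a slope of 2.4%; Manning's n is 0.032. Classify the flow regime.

With bottom width b = 5.43 m and side slope z = 2: A = (b + zy)y = (5.43 + 2×2.58)×2.58 = 27.32 m²; P = b + 2y√(1+z²) = 5.43 + 2×2.58×2.236 = 16.97 m.
Hydraulic radius R = A/P = 27.32/16.97 = 1.61 m.
V = (1/n) R^(2/3) √S = (1/0.032) × 1.61^(2/3) × √0.024 = 6.651 m/s. Hydraulic depth D_h = A/T = 27.32/15.75 = 1.735 m.
Froude number Fr = V/√(g·D_h) = 6.651/√(9.81×1.735) = 1.61, which is greater than 1, so the flow is supercritical.

supercritical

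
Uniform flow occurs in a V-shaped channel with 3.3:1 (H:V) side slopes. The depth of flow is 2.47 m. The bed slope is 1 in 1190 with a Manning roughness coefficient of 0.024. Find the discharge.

Q = 27.2 m³/s

For a triangular section with side slope z = 3.3: A = zy² = 3.3×2.47² = 20.13 m²; P = 2y√(1+z²) = 2×2.47×3.448 = 17.03 m.
Hydraulic radius R = A/P = 20.13/17.03 = 1.182 m.
Manning's equation: Q = (1/n) A R^(2/3) S^(1/2) = (1/0.024) × 20.13 × 1.182^(2/3) × 0.0008403^(1/2) = 27.2 m³/s.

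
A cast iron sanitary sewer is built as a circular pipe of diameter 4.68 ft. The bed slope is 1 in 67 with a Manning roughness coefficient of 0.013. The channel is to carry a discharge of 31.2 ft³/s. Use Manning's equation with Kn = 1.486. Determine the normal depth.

Manning's equation rearranged: A R^(2/3) = nQ / (1.486·√S) = 0.013 × 31.2 / (1.486 × √0.01493) = 2.234.
Trying y = 1.24 ft: A R^(2/3) = 2.935 — high.
Trying y = 1.08 ft: A R^(2/3) = 2.231 — matches.

y_n = 1.08 ft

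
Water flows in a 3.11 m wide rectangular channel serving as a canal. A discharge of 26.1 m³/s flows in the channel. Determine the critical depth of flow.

For a rectangular channel, critical depth y_c = (q²/g)^(1/3) where q = Q/b = 26.1/3.11 = 8.392 m²/s.
So y_c = (8.392²/9.81)^(1/3) = 1.93 m.

y_c = 1.93 m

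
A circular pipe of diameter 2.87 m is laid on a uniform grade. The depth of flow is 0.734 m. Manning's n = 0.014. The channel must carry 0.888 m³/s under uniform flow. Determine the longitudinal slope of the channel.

S = 0.00028

For a circular section of diameter D = 2.87 m at depth y = 0.734 m, the central angle is θ = 2 arccos(1 − 2y/D) = 2.121 rad. Then A = (D²/8)(θ − sin θ) = 1.306 m² and P = Dθ/2 = 3.043 m.
Hydraulic radius R = A/P = 1.306/3.043 = 0.4291 m.
From Manning's equation, S = [nQ / (1 A R^(2/3))]² = [0.014 × 0.888 / (1 × 1.306 × 0.4291^(2/3))]² = 0.00028.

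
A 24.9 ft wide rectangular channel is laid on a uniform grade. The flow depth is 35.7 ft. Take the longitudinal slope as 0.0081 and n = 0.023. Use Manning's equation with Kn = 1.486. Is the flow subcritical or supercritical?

subcritical

Flow area A = b·y = 24.9 × 35.7 = 888.9 ft². Wetted perimeter P = b + 2y = 24.9 + 2×35.7 = 96.3 ft.
Hydraulic radius R = A/P = 888.9/96.3 = 9.231 ft.
V = (1.486/n) R^(2/3) √S = (1.486/0.023) × 9.231^(2/3) × √0.0081 = 25.59 ft/s. Hydraulic depth D_h = A/T = 888.9/24.9 = 35.7 ft.
Froude number Fr = V/√(g·D_h) = 25.59/√(32.2×35.7) = 0.755, which is less than 1, so the flow is subcritical.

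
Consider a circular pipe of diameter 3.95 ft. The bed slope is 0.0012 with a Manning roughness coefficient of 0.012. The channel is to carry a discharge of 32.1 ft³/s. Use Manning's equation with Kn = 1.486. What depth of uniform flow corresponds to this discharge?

Manning's equation rearranged: A R^(2/3) = nQ / (1.486·√S) = 0.012 × 32.1 / (1.486 × √0.0012) = 7.483.
Trying y = 2.63 ft: A R^(2/3) = 9.509 — over.
Trying y = 1.81 ft: A R^(2/3) = 5.226 — short.
Trying y = 2.24 ft: A R^(2/3) = 7.476 — ≈ 7.483.

y_n = 2.24 ft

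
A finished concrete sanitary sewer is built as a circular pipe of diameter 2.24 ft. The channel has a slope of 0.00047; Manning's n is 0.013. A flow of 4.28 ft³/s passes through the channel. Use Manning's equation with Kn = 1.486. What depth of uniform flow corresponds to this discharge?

y_n = 1.31 ft

Manning's equation rearranged: A R^(2/3) = nQ / (1.486·√S) = 0.013 × 4.28 / (1.486 × √0.00047) = 1.727.
Trying y = 1.09 ft: A R^(2/3) = 1.278 — too small.
Trying y = 1.56 ft: A R^(2/3) = 2.227 — too large.
Trying y = 1.31 ft: A R^(2/3) = 1.729 — matches.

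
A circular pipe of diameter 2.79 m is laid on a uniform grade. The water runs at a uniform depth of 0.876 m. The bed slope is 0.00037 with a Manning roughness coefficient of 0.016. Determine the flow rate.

For a circular section of diameter D = 2.79 m at depth y = 0.876 m, the central angle is θ = 2 arccos(1 − 2y/D) = 2.379 rad. Then A = (D²/8)(θ − sin θ) = 1.643 m² and P = Dθ/2 = 3.319 m.
Hydraulic radius R = A/P = 1.643/3.319 = 0.495 m.
Manning's equation: Q = (1/n) A R^(2/3) S^(1/2) = (1/0.016) × 1.643 × 0.495^(2/3) × 0.00037^(1/2) = 1.24 m³/s.

Q = 1.24 m³/s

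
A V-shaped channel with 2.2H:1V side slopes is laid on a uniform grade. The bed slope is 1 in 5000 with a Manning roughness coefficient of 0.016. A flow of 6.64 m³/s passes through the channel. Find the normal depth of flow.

y_n = 1.93 m

Manning's equation rearranged: A R^(2/3) = nQ / (1·√S) = 0.016 × 6.64 / (√0.0002) = 7.512.
Try y = 1.51 m: A R^(2/3) = 3.907 — too small.
Try y = 2.41 m: A R^(2/3) = 13.59 — too large.
Try y = 1.93 m: A R^(2/3) = 7.517 — matches.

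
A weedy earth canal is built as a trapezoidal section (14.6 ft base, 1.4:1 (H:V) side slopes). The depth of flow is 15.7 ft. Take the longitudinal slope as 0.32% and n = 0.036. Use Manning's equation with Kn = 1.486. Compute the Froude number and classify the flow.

With bottom width b = 14.6 ft and side slope z = 1.4: A = (b + zy)y = (14.6 + 1.4×15.7)×15.7 = 574.3 ft²; P = b + 2y√(1+z²) = 14.6 + 2×15.7×1.72 = 68.62 ft.
Hydraulic radius R = A/P = 574.3/68.62 = 8.369 ft.
V = (1.486/n) R^(2/3) √S = (1.486/0.036) × 8.369^(2/3) × √0.0032 = 9.625 ft/s. Hydraulic depth D_h = A/T = 574.3/58.56 = 9.807 ft.
Froude number Fr = V/√(g·D_h) = 9.625/√(32.2×9.807) = 0.542, which is less than 1, so the flow is subcritical.

subcritical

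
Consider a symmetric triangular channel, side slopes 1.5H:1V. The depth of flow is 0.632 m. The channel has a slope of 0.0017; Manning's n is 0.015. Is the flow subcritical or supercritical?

subcritical

For a triangular section with side slope z = 1.5: A = zy² = 1.5×0.632² = 0.5991 m²; P = 2y√(1+z²) = 2×0.632×1.803 = 2.279 m.
Hydraulic radius R = A/P = 0.5991/2.279 = 0.2629 m.
V = (1/n) R^(2/3) √S = (1/0.015) × 0.2629^(2/3) × √0.0017 = 1.128 m/s. Hydraulic depth D_h = A/T = 0.5991/1.896 = 0.316 m.
Froude number Fr = V/√(g·D_h) = 1.128/√(9.81×0.316) = 0.641, which is less than 1, so the flow is subcritical.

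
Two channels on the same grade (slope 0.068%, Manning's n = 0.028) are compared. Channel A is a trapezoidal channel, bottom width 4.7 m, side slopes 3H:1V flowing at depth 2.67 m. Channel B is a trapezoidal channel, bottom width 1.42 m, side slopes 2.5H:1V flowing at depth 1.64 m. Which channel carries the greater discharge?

Channel A: With bottom width b = 4.7 m and side slope z = 3: A = (b + zy)y = (4.7 + 3×2.67)×2.67 = 33.94 m²; P = b + 2y√(1+z²) = 4.7 + 2×2.67×3.162 = 21.59 m. Hydraulic radius R = A/P = 33.94/21.59 = 1.572 m. Q_A = (1/0.028)·33.94·1.572^(2/3)·√0.00068 = 42.73 m³/s.
Channel B: With bottom width b = 1.42 m and side slope z = 2.5: A = (b + zy)y = (1.42 + 2.5×1.64)×1.64 = 9.053 m²; P = b + 2y√(1+z²) = 1.42 + 2×1.64×2.693 = 10.25 m. Hydraulic radius R = A/P = 9.053/10.25 = 0.8831 m. Q_B = (1/0.028)·9.053·0.8831^(2/3)·√0.00068 = 7.76 m³/s.
Q_A = 42.73 m³/s vs Q_B = 7.76 m³/s, so channel A carries more.

channel A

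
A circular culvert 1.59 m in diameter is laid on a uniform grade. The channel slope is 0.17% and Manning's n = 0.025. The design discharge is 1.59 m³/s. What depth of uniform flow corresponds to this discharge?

y_n = 1.18 m

Manning's equation rearranged: A R^(2/3) = nQ / (1·√S) = 0.025 × 1.59 / (√0.0017) = 0.9641.
Trying y = 0.974 m: A R^(2/3) = 0.7443 — short.
Trying y = 1.18 m: A R^(2/3) = 0.9668 — matches.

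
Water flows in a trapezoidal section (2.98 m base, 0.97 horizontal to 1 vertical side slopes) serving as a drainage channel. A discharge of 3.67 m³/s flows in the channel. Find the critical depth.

At critical depth, Q² T / (g A³) = 1, i.e. A³/T = Q²/g = 3.67²/9.81 = 1.373.
Try y = 0.422 m: A³/T = 0.7703 — too small.
Try y = 0.507 m: A³/T = 1.376 — ≈ 1.373.

y_c = 0.507 m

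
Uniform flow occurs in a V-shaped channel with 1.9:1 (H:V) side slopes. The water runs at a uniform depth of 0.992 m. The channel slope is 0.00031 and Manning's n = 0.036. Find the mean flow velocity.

V = 0.282 m/s

For a triangular section with side slope z = 1.9: A = zy² = 1.9×0.992² = 1.87 m²; P = 2y√(1+z²) = 2×0.992×2.147 = 4.26 m.
Hydraulic radius R = A/P = 1.87/4.26 = 0.4389 m.
From Manning's equation, V = (1/n) R^(2/3) S^(1/2) = (1/0.036) × 0.4389^(2/3) × 0.00031^(1/2) = 0.282 m/s.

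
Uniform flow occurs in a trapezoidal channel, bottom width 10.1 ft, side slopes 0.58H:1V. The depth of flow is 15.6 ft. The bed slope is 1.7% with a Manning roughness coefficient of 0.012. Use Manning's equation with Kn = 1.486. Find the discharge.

With bottom width b = 10.1 ft and side slope z = 0.58: A = (b + zy)y = (10.1 + 0.58×15.6)×15.6 = 298.7 ft²; P = b + 2y√(1+z²) = 10.1 + 2×15.6×1.156 = 46.17 ft.
Hydraulic radius R = A/P = 298.7/46.17 = 6.47 ft.
Manning's equation: Q = (1.486/n) A R^(2/3) S^(1/2) = (1.486/0.012) × 298.7 × 6.47^(2/3) × 0.017^(1/2) = 16700 ft³/s.

Q = 16700 ft³/s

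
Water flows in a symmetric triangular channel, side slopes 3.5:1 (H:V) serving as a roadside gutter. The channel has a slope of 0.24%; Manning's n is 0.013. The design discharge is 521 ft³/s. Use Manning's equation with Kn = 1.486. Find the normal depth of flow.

Manning's equation rearranged: A R^(2/3) = nQ / (1.486·√S) = 0.013 × 521 / (1.486 × √0.0024) = 93.04.
Trying y = 2.94 ft: A R^(2/3) = 38.1 — too small.
Trying y = 4.76 ft: A R^(2/3) = 137.7 — too large.
Trying y = 4.11 ft: A R^(2/3) = 93.1 — matches.

y_n = 4.11 ft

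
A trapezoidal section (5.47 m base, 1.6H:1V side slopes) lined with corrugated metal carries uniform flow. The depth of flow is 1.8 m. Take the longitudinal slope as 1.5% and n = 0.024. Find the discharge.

Q = 87.8 m³/s

With bottom width b = 5.47 m and side slope z = 1.6: A = (b + zy)y = (5.47 + 1.6×1.8)×1.8 = 15.03 m²; P = b + 2y√(1+z²) = 5.47 + 2×1.8×1.887 = 12.26 m.
Hydraulic radius R = A/P = 15.03/12.26 = 1.226 m.
Manning's equation: Q = (1/n) A R^(2/3) S^(1/2) = (1/0.024) × 15.03 × 1.226^(2/3) × 0.015^(1/2) = 87.8 m³/s.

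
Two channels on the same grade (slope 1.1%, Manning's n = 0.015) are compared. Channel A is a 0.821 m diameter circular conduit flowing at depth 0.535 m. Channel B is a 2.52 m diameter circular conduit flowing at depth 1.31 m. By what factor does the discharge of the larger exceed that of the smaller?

Channel A: For a circular section of diameter D = 0.821 m at depth y = 0.535 m, the central angle is θ = 2 arccos(1 − 2y/D) = 3.758 rad. Then A = (D²/8)(θ − sin θ) = 0.3653 m² and P = Dθ/2 = 1.543 m. Hydraulic radius R = A/P = 0.3653/1.543 = 0.2368 m. Q_A = (1/0.015)·0.3653·0.2368^(2/3)·√0.011 = 0.9777 m³/s.
Channel B: For a circular section of diameter D = 2.52 m at depth y = 1.31 m, the central angle is θ = 2 arccos(1 − 2y/D) = 3.221 rad. Then A = (D²/8)(θ − sin θ) = 2.62 m² and P = Dθ/2 = 4.058 m. Hydraulic radius R = A/P = 2.62/4.058 = 0.6455 m. Q_B = (1/0.015)·2.62·0.6455^(2/3)·√0.011 = 13.68 m³/s.
The larger discharge is 13.68 m³/s and the smaller is 0.9777 m³/s; the ratio is 14.

14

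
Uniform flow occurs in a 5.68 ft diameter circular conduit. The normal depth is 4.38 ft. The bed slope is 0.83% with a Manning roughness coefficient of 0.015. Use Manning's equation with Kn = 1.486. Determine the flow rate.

Q = 272 ft³/s

For a circular section of diameter D = 5.68 ft at depth y = 4.38 ft, the central angle is θ = 2 arccos(1 − 2y/D) = 4.288 rad. Then A = (D²/8)(θ − sin θ) = 20.97 ft² and P = Dθ/2 = 12.18 ft.
Hydraulic radius R = A/P = 20.97/12.18 = 1.722 ft.
Manning's equation: Q = (1.486/n) A R^(2/3) S^(1/2) = (1.486/0.015) × 20.97 × 1.722^(2/3) × 0.0083^(1/2) = 272 ft³/s.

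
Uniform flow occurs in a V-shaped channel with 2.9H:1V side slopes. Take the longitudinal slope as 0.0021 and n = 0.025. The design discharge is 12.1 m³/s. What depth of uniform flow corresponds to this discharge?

Manning's equation rearranged: A R^(2/3) = nQ / (1·√S) = 0.025 × 12.1 / (√0.0021) = 6.601.
Try y = 1.94 m: A R^(2/3) = 10.3 — over.
Try y = 1.46 m: A R^(2/3) = 4.827 — short.
Try y = 1.64 m: A R^(2/3) = 6.582 — matches.

y_n = 1.64 m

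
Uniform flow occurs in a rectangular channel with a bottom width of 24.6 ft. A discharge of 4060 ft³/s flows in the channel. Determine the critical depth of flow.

For a rectangular channel, critical depth y_c = (q²/g)^(1/3) where q = Q/b = 4060/24.6 = 165 ft²/s.
So y_c = (165²/32.2)^(1/3) = 9.46 ft.

y_c = 9.46 ft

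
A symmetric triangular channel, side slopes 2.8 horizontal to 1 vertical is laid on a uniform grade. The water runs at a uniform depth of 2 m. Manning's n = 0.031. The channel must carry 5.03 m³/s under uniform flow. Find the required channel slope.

S = 0.00021

For a triangular section with side slope z = 2.8: A = zy² = 2.8×2² = 11.2 m²; P = 2y√(1+z²) = 2×2×2.973 = 11.89 m.
Hydraulic radius R = A/P = 11.2/11.89 = 0.9417 m.
From Manning's equation, S = [nQ / (1 A R^(2/3))]² = [0.031 × 5.03 / (1 × 11.2 × 0.9417^(2/3))]² = 0.00021.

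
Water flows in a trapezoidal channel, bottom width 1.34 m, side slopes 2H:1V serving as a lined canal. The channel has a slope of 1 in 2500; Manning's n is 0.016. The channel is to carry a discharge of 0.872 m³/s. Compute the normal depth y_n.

y_n = 0.561 m

Manning's equation rearranged: A R^(2/3) = nQ / (1·√S) = 0.016 × 0.872 / (√0.0004) = 0.6976.
At y = 0.663 m: A R^(2/3) = 0.9764 — high.
At y = 0.392 m: A R^(2/3) = 0.3471 — low.
At y = 0.561 m: A R^(2/3) = 0.6975 — matches.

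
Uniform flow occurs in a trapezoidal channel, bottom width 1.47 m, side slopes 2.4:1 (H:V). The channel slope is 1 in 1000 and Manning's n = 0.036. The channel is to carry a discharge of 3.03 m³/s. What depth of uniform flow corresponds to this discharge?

y_n = 1.12 m

Manning's equation rearranged: A R^(2/3) = nQ / (1·√S) = 0.036 × 3.03 / (√0.001) = 3.449.
Try y = 0.871 m: A R^(2/3) = 1.997 — low.
Try y = 1.28 m: A R^(2/3) = 4.651 — high.
Try y = 1.12 m: A R^(2/3) = 3.453 — matches.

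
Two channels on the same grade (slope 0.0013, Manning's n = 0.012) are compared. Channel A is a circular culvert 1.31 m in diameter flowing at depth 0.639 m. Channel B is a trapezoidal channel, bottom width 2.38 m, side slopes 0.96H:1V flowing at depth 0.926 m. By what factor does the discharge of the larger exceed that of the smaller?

7.11

Channel A: For a circular section of diameter D = 1.31 m at depth y = 0.639 m, the central angle is θ = 2 arccos(1 − 2y/D) = 3.093 rad. Then A = (D²/8)(θ − sin θ) = 0.653 m² and P = Dθ/2 = 2.026 m. Hydraulic radius R = A/P = 0.653/2.026 = 0.3223 m. Q_A = (1/0.012)·0.653·0.3223^(2/3)·√0.0013 = 0.9223 m³/s.
Channel B: With bottom width b = 2.38 m and side slope z = 0.96: A = (b + zy)y = (2.38 + 0.96×0.926)×0.926 = 3.027 m²; P = b + 2y√(1+z²) = 2.38 + 2×0.926×1.386 = 4.947 m. Hydraulic radius R = A/P = 3.027/4.947 = 0.6119 m. Q_B = (1/0.012)·3.027·0.6119^(2/3)·√0.0013 = 6.555 m³/s.
The larger discharge is 6.555 m³/s and the smaller is 0.9223 m³/s; the ratio is 7.11.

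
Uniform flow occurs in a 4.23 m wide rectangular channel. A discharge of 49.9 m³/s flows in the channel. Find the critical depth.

y_c = 2.42 m

For a rectangular channel, critical depth y_c = (q²/g)^(1/3) where q = Q/b = 49.9/4.23 = 11.8 m²/s.
So y_c = (11.8²/9.81)^(1/3) = 2.42 m.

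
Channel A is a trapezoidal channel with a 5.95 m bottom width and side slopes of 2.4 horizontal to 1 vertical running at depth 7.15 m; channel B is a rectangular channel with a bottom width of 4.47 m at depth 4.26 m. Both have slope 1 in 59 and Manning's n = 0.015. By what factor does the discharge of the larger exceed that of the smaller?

Channel A: With bottom width b = 5.95 m and side slope z = 2.4: A = (b + zy)y = (5.95 + 2.4×7.15)×7.15 = 165.2 m²; P = b + 2y√(1+z²) = 5.95 + 2×7.15×2.6 = 43.13 m. Hydraulic radius R = A/P = 165.2/43.13 = 3.831 m. Q_A = (1/0.015)·165.2·3.831^(2/3)·√0.01695 = 3511 m³/s.
Channel B: Flow area A = b·y = 4.47 × 4.26 = 19.04 m². Wetted perimeter P = b + 2y = 4.47 + 2×4.26 = 12.99 m. Hydraulic radius R = A/P = 19.04/12.99 = 1.466 m. Q_B = (1/0.015)·19.04·1.466^(2/3)·√0.01695 = 213.3 m³/s.
The larger discharge is 3511 m³/s and the smaller is 213.3 m³/s; the ratio is 16.5.

16.5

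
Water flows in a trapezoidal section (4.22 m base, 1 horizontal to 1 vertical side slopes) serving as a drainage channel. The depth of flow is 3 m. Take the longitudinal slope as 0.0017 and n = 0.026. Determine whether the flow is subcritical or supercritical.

With bottom width b = 4.22 m and side slope z = 1: A = (b + zy)y = (4.22 + 1×3)×3 = 21.66 m²; P = b + 2y√(1+z²) = 4.22 + 2×3×1.414 = 12.71 m.
Hydraulic radius R = A/P = 21.66/12.71 = 1.705 m.
V = (1/n) R^(2/3) √S = (1/0.026) × 1.705^(2/3) × √0.0017 = 2.263 m/s. Hydraulic depth D_h = A/T = 21.66/10.22 = 2.119 m.
Froude number Fr = V/√(g·D_h) = 2.263/√(9.81×2.119) = 0.496, which is less than 1, so the flow is subcritical.

subcritical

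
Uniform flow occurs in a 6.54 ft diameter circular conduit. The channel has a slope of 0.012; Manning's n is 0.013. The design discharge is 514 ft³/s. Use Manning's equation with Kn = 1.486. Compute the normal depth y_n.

Manning's equation rearranged: A R^(2/3) = nQ / (1.486·√S) = 0.013 × 514 / (1.486 × √0.012) = 41.05.
Trying y = 4.14 ft: A R^(2/3) = 33.94 — short.
Trying y = 5.16 ft: A R^(2/3) = 44.94 — over.
Trying y = 4.76 ft: A R^(2/3) = 41.01 — matches.

y_n = 4.76 ft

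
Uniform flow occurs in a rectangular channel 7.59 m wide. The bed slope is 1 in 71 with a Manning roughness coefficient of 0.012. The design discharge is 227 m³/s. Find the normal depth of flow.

y_n = 2.36 m

Manning's equation rearranged: A R^(2/3) = nQ / (1·√S) = 0.012 × 227 / (√0.01408) = 22.95.
At y = 2.97 m: A R^(2/3) = 31.68 — too large.
At y = 2.03 m: A R^(2/3) = 18.56 — too small.
At y = 2.36 m: A R^(2/3) = 23 — ≈ 22.95.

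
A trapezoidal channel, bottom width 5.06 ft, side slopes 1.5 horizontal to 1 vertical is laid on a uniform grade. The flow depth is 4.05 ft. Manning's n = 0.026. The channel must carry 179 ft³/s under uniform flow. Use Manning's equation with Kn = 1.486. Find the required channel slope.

With bottom width b = 5.06 ft and side slope z = 1.5: A = (b + zy)y = (5.06 + 1.5×4.05)×4.05 = 45.1 ft²; P = b + 2y√(1+z²) = 5.06 + 2×4.05×1.803 = 19.66 ft.
Hydraulic radius R = A/P = 45.1/19.66 = 2.294 ft.
From Manning's equation, S = [nQ / (1.486 A R^(2/3))]² = [0.026 × 179 / (1.486 × 45.1 × 2.294^(2/3))]² = 0.00159.

S = 0.00159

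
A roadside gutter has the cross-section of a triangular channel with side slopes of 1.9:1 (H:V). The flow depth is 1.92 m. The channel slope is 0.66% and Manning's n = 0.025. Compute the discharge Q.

Q = 20.4 m³/s

For a triangular section with side slope z = 1.9: A = zy² = 1.9×1.92² = 7.004 m²; P = 2y√(1+z²) = 2×1.92×2.147 = 8.245 m.
Hydraulic radius R = A/P = 7.004/8.245 = 0.8495 m.
Manning's equation: Q = (1/n) A R^(2/3) S^(1/2) = (1/0.025) × 7.004 × 0.8495^(2/3) × 0.0066^(1/2) = 20.4 m³/s.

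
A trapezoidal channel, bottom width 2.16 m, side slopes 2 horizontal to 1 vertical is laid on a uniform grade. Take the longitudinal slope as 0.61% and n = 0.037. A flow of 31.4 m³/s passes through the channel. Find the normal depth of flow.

Manning's equation rearranged: A R^(2/3) = nQ / (1·√S) = 0.037 × 31.4 / (√0.0061) = 14.88.
Try y = 1.54 m: A R^(2/3) = 7.477 — too small.
Try y = 2.35 m: A R^(2/3) = 18.93 — too large.
Try y = 2.11 m: A R^(2/3) = 14.87 — matches.

y_n = 2.11 m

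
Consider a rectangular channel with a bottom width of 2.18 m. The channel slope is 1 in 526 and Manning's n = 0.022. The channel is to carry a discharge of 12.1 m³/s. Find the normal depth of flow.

y_n = 3.21 m

Manning's equation rearranged: A R^(2/3) = nQ / (1·√S) = 0.022 × 12.1 / (√0.001901) = 6.105.
Trying y = 2.34 m: A R^(2/3) = 4.187 — too small.
Trying y = 3.68 m: A R^(2/3) = 7.147 — too large.
Trying y = 3.21 m: A R^(2/3) = 6.099 — ≈ 6.105.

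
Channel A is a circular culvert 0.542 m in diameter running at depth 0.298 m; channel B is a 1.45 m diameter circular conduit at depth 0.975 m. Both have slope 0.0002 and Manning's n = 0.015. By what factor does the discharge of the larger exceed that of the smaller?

Channel A: For a circular section of diameter D = 0.542 m at depth y = 0.298 m, the central angle is θ = 2 arccos(1 − 2y/D) = 3.341 rad. Then A = (D²/8)(θ − sin θ) = 0.13 m² and P = Dθ/2 = 0.9055 m. Hydraulic radius R = A/P = 0.13/0.9055 = 0.1435 m. Q_A = (1/0.015)·0.13·0.1435^(2/3)·√0.0002 = 0.03359 m³/s.
Channel B: For a circular section of diameter D = 1.45 m at depth y = 0.975 m, the central angle is θ = 2 arccos(1 − 2y/D) = 3.846 rad. Then A = (D²/8)(θ − sin θ) = 1.181 m² and P = Dθ/2 = 2.788 m. Hydraulic radius R = A/P = 1.181/2.788 = 0.4235 m. Q_B = (1/0.015)·1.181·0.4235^(2/3)·√0.0002 = 0.6279 m³/s.
The larger discharge is 0.6279 m³/s and the smaller is 0.03359 m³/s; the ratio is 18.7.

18.7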